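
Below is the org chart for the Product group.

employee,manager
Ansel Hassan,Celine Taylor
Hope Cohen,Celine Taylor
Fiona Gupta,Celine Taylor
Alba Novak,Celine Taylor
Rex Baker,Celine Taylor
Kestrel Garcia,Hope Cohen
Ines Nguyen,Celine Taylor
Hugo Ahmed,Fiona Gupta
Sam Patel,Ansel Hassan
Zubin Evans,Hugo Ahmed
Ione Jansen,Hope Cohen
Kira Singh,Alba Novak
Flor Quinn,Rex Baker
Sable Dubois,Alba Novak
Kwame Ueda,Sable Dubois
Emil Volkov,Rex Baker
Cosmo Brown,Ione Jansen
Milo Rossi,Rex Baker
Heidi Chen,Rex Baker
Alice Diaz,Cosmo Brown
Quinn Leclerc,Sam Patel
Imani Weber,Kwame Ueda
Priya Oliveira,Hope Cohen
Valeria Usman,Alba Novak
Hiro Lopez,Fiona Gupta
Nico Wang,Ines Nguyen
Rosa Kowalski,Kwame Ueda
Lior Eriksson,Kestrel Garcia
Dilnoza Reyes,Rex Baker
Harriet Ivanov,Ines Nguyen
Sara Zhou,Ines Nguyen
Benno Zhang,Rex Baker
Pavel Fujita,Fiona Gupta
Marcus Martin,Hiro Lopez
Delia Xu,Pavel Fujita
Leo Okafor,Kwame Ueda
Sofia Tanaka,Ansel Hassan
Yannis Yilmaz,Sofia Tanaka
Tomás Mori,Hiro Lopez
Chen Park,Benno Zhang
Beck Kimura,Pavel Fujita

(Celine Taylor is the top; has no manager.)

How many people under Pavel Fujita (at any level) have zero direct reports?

The people in Pavel Fujita's organization with no one reporting to them are Beck Kimura, Delia Xu. That is 2.

2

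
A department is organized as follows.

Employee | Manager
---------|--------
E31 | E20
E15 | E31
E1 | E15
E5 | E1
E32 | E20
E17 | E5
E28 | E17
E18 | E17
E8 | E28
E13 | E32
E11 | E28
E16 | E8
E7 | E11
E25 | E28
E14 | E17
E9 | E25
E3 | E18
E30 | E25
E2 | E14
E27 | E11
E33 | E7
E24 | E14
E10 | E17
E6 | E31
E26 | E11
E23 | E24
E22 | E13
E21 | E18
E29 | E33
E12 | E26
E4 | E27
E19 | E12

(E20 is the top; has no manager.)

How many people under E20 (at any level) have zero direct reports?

The people in E20's organization with no one reporting to them are E22, E6, E10, E23, E2, E21, E3, E30, E9, E19, E4, E29, E16. That is 13.

13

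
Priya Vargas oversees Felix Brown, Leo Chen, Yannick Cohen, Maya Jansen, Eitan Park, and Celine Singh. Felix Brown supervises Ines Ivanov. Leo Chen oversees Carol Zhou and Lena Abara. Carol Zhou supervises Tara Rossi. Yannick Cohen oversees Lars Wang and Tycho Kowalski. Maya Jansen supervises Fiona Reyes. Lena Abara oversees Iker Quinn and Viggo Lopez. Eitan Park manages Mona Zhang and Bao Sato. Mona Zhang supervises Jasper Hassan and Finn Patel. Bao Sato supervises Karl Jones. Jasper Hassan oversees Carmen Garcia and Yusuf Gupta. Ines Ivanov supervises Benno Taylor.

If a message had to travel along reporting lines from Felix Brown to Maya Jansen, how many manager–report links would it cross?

2

Felix Brown is 1 level below Priya Vargas, and Maya Jansen is 1 level below Priya Vargas (their lowest common manager). The shortest path runs up from Felix Brown to Priya Vargas and back down to Maya Jansen: 1 + 1 = 2 links.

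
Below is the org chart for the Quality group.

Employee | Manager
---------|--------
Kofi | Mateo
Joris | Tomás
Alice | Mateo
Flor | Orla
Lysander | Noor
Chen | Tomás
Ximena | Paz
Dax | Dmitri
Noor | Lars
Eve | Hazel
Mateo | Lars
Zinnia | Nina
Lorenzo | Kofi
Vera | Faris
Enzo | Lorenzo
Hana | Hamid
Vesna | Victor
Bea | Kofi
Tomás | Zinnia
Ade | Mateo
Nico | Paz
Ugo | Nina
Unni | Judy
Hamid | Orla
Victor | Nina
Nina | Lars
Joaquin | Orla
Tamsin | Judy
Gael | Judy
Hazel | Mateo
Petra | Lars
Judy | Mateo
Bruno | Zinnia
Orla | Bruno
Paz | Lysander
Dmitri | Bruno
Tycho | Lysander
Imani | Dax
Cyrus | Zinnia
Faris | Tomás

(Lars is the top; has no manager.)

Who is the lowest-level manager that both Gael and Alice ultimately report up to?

Gael's chain of managers is Judy, Mateo, Lars. Alice's chain of managers is Mateo, Lars. The first manager that appears in both chains is Mateo.

Mateo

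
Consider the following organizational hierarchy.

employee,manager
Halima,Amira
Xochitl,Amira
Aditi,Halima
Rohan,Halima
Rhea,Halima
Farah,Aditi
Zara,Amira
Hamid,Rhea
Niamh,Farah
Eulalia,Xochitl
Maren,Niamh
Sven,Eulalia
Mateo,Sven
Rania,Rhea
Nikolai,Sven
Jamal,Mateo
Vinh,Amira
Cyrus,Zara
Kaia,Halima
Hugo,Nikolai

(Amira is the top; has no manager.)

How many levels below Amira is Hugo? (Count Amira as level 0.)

5

Chain from Hugo up to Amira: Hugo → Nikolai → Sven → Eulalia → Xochitl → Amira. That is 5 steps up, so Hugo is 5 levels below Amira.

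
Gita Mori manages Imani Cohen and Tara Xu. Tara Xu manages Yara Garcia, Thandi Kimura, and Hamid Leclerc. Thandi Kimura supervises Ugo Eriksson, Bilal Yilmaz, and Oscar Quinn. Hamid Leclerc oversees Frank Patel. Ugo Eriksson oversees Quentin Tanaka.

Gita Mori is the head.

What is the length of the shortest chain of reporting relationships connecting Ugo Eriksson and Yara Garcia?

3

Ugo Eriksson is 2 levels below Tara Xu, and Yara Garcia is 1 level below Tara Xu (their lowest common manager). The shortest path runs up from Ugo Eriksson to Tara Xu and back down to Yara Garcia: 2 + 1 = 3 links.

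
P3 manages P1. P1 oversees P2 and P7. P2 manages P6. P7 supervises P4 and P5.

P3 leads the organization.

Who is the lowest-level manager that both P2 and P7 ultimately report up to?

P1

P2's chain of managers is P1, P3. P7's chain of managers is P1, P3. The first manager that appears in both chains is P1.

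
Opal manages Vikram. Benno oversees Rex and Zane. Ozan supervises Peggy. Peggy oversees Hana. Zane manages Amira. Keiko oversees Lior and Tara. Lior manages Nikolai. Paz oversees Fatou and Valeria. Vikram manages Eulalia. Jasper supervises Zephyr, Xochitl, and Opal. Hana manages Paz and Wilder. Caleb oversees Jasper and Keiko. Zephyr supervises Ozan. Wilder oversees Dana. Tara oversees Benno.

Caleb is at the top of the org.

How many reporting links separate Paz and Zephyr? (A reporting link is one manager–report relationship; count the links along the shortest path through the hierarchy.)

Paz is in Zephyr's organization: the chain from Paz up to Zephyr is Paz → Hana → Peggy → Ozan → Zephyr, which is 4 links.

4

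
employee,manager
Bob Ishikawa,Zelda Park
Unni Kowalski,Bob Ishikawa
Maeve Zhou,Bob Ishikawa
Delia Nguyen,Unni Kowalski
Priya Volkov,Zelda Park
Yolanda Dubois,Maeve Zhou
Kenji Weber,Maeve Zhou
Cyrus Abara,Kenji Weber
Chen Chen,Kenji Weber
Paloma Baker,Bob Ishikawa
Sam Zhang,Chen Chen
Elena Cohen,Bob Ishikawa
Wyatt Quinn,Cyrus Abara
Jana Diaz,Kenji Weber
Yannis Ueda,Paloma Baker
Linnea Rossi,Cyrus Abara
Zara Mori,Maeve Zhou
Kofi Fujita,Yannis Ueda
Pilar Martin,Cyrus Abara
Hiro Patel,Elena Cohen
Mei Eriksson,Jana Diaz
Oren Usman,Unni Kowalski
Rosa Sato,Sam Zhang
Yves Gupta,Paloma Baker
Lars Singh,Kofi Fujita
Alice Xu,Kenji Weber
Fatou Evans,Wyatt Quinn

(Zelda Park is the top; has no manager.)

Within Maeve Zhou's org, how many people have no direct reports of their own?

8

The people in Maeve Zhou's organization with no one reporting to them are Zara Mori, Alice Xu, Mei Eriksson, Rosa Sato, Pilar Martin, Linnea Rossi, Fatou Evans, Yolanda Dubois. That is 8.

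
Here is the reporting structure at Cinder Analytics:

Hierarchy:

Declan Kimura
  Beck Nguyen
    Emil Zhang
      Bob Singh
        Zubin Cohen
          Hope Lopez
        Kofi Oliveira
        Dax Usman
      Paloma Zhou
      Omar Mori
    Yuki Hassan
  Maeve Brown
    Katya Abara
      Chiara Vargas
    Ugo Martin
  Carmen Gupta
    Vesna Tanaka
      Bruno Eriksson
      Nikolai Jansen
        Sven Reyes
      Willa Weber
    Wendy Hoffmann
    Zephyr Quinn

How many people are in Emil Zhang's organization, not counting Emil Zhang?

7

Emil Zhang directly manages Bob Singh, Paloma Zhou, Omar Mori. Under Bob Singh: Dax Usman, Kofi Oliveira, Zubin Cohen, Hope Lopez (4). Paloma Zhou has no reports. Omar Mori has no reports. So Emil Zhang's organization is 3 direct reports plus everyone under them: 5 + 1 + 1 = 7.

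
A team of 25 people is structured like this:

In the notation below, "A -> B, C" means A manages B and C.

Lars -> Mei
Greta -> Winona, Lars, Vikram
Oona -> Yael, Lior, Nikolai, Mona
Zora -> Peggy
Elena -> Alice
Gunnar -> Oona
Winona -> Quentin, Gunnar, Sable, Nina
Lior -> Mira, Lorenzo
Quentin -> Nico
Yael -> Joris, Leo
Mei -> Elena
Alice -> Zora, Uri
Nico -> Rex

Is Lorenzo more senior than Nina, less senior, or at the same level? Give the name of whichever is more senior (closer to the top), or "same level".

Lorenzo is 5 levels below Greta; Nina is 2. Nina is higher.

Nina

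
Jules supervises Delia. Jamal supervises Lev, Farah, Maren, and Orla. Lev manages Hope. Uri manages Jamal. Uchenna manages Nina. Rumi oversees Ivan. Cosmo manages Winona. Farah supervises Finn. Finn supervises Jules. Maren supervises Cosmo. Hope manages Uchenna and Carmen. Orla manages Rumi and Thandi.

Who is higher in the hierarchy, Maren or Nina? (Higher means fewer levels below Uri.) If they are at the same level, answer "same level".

Maren

Maren is 2 levels below Uri; Nina is 5. Maren is higher.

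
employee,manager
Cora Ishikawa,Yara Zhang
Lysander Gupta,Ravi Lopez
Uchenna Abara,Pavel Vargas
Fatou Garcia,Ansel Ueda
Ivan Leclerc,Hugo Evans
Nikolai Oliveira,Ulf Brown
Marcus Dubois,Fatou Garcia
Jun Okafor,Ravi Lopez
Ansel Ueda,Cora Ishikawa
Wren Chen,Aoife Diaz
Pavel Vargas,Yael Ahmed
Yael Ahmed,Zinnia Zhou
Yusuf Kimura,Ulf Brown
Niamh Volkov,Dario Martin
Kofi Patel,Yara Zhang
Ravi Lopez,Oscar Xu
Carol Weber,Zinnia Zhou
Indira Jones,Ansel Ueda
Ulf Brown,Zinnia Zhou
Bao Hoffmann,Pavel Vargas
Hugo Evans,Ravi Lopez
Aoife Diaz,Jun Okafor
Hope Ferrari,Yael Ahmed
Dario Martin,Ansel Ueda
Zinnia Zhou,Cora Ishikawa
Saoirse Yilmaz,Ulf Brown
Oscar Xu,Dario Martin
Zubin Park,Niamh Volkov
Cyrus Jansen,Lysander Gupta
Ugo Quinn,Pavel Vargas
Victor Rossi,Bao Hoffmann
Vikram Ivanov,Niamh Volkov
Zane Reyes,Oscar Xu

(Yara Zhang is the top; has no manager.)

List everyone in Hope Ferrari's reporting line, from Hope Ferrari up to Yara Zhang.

Hope Ferrari reports to Yael Ahmed. Yael Ahmed reports to Zinnia Zhou. Zinnia Zhou reports to Cora Ishikawa. Cora Ishikawa reports to Yara Zhang. Yara Zhang is at the top.

Hope Ferrari -> Yael Ahmed -> Zinnia Zhou -> Cora Ishikawa -> Yara Zhang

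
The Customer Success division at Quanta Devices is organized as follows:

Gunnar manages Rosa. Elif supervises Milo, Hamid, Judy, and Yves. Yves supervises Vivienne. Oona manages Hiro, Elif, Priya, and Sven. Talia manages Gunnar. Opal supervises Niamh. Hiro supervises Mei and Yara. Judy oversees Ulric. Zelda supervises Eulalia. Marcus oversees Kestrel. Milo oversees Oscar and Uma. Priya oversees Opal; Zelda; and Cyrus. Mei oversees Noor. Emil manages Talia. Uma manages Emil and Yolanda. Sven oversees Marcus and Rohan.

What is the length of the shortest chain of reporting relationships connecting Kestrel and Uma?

6

Kestrel is 3 levels below Oona, and Uma is 3 levels below Oona (their lowest common manager). The shortest path runs up from Kestrel to Oona and back down to Uma: 3 + 3 = 6 links.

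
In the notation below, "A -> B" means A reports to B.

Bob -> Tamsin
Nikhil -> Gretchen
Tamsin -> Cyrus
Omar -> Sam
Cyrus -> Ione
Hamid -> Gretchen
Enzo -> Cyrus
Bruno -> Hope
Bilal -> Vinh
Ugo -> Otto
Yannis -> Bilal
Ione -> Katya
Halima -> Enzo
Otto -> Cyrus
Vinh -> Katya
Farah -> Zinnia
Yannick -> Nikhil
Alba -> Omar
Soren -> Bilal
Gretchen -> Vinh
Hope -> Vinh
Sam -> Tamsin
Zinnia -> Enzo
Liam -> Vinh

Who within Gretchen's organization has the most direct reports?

Gretchen

Direct-report counts within Gretchen's organization: Gretchen has 2; Nikhil has 1. The largest is 2, held by Gretchen.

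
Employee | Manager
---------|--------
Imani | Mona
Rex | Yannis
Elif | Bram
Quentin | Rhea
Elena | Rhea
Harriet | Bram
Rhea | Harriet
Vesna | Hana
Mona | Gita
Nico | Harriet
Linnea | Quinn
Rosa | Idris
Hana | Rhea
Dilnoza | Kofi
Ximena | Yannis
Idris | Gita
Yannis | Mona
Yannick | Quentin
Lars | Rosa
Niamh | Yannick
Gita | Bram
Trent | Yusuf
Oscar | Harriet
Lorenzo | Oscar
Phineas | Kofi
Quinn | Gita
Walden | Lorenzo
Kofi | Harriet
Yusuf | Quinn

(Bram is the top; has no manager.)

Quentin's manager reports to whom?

Harriet

Quentin reports to Rhea, and Rhea reports to Harriet. So Quentin's skip-level manager is Harriet.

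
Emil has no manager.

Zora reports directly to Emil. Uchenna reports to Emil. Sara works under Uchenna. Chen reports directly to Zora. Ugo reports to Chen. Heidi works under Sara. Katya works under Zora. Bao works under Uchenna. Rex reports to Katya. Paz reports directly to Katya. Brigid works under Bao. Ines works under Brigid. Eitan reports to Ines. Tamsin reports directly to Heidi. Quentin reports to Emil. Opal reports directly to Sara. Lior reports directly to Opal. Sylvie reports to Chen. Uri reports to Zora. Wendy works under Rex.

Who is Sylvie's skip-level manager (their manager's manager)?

Zora

Sylvie reports to Chen, and Chen reports to Zora. So Sylvie's skip-level manager is Zora.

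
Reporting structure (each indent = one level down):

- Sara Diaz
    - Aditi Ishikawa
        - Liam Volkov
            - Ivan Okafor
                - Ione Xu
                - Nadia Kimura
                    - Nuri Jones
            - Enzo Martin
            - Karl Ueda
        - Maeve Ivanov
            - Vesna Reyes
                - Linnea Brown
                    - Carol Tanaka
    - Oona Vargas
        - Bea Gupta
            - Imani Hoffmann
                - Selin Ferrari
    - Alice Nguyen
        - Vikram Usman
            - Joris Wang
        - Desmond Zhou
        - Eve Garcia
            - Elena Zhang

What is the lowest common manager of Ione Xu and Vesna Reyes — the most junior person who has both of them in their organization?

Aditi Ishikawa

Ione Xu's chain of managers is Ivan Okafor, Liam Volkov, Aditi Ishikawa, Sara Diaz. Vesna Reyes's chain of managers is Maeve Ivanov, Aditi Ishikawa, Sara Diaz. The first manager that appears in both chains is Aditi Ishikawa.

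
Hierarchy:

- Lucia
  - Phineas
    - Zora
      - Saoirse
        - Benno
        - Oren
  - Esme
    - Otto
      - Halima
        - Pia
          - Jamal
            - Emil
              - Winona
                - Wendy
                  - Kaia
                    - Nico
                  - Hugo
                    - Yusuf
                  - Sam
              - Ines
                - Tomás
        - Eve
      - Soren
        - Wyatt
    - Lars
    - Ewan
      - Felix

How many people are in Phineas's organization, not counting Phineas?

4

Phineas directly manages Zora. Under Zora: Saoirse, Oren, Benno (3). That's 4 in total.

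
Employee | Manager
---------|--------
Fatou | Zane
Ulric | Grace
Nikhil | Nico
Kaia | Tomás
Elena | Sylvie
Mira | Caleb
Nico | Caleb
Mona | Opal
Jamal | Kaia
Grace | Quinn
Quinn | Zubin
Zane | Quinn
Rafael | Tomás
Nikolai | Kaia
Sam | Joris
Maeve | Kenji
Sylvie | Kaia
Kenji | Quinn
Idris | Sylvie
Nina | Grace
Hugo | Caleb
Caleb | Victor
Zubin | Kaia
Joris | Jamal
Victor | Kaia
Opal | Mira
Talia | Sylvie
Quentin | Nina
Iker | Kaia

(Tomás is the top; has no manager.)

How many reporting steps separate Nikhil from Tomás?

Chain from Nikhil up to Tomás: Nikhil → Nico → Caleb → Victor → Kaia → Tomás. That is 5 steps up, so Nikhil is 5 levels below Tomás.

5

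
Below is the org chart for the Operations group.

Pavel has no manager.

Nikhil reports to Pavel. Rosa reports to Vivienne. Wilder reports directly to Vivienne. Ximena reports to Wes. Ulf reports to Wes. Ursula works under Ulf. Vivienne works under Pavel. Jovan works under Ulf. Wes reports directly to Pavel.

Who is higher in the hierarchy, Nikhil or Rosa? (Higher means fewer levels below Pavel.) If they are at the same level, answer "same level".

Nikhil

Nikhil is 1 level below Pavel; Rosa is 2. Nikhil is higher.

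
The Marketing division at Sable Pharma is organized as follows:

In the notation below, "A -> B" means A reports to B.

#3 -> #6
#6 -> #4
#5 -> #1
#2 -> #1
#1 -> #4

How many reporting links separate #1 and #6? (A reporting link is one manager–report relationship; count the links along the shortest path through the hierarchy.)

#1 is 1 level below #4, and #6 is 1 level below #4 (their lowest common manager). The shortest path runs up from #1 to #4 and back down to #6: 1 + 1 = 2 links.

2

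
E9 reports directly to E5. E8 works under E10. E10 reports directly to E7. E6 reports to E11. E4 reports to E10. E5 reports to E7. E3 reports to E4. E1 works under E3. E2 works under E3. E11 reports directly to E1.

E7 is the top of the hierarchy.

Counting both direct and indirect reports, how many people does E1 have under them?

E1 directly manages E11. Under E11: E6 (1). That's 2 in total.

2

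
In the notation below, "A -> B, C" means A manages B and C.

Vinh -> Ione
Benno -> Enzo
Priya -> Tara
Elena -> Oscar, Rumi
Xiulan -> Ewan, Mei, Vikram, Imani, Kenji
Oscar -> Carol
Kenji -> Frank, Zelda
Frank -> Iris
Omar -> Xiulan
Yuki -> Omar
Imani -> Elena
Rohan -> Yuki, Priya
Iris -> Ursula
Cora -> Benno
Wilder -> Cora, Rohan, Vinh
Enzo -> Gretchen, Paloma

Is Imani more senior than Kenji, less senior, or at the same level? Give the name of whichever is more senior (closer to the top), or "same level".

same level

Both Imani and Kenji are 5 levels below Wilder.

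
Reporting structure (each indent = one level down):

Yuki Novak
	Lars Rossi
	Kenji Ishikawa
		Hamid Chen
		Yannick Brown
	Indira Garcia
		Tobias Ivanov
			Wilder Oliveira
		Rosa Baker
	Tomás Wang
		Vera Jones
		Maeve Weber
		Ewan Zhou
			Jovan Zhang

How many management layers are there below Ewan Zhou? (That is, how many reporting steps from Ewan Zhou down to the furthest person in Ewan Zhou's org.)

The longest chain under Ewan Zhou runs Ewan Zhou → Jovan Zhang, which is 1 level below Ewan Zhou.

1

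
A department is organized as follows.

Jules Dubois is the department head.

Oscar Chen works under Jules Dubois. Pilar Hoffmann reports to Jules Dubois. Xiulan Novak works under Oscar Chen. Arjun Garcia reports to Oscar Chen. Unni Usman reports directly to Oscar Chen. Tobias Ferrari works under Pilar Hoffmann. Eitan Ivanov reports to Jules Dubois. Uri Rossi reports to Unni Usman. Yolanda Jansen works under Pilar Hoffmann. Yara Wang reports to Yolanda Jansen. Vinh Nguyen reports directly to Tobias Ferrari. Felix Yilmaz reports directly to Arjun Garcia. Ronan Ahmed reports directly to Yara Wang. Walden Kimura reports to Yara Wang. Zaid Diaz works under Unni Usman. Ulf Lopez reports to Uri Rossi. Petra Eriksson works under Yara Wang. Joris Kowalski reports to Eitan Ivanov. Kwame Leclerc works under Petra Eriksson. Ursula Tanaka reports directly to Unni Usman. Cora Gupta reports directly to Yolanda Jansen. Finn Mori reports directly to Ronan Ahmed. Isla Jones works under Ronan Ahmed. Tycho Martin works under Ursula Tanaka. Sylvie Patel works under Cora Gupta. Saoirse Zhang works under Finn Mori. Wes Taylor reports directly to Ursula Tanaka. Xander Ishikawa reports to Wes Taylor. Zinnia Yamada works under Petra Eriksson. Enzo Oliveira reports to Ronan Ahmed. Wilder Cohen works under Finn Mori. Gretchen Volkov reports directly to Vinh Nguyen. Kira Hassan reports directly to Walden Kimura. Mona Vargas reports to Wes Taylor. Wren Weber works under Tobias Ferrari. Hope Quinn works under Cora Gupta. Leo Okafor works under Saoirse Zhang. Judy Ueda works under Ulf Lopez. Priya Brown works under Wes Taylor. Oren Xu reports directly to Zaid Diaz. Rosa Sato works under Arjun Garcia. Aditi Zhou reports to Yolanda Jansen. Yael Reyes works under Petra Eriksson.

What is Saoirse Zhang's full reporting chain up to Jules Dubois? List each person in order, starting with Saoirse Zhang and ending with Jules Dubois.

Saoirse Zhang -> Finn Mori -> Ronan Ahmed -> Yara Wang -> Yolanda Jansen -> Pilar Hoffmann -> Jules Dubois

Saoirse Zhang reports to Finn Mori. Finn Mori reports to Ronan Ahmed. Ronan Ahmed reports to Yara Wang. Yara Wang reports to Yolanda Jansen. Yolanda Jansen reports to Pilar Hoffmann. Pilar Hoffmann reports to Jules Dubois. Jules Dubois is at the top.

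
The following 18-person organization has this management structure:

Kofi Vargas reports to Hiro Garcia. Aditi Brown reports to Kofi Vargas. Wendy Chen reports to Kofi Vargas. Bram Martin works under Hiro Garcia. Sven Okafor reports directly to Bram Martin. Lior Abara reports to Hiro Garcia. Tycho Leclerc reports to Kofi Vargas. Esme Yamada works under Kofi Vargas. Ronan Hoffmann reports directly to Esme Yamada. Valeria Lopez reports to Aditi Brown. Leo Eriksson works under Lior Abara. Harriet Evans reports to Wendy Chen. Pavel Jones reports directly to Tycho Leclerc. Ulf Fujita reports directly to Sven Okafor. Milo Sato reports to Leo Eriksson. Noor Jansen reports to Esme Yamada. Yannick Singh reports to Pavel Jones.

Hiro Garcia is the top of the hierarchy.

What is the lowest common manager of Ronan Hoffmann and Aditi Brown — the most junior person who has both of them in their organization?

Ronan Hoffmann's chain of managers is Esme Yamada, Kofi Vargas, Hiro Garcia. Aditi Brown's chain of managers is Kofi Vargas, Hiro Garcia. The first manager that appears in both chains is Kofi Vargas.

Kofi Vargas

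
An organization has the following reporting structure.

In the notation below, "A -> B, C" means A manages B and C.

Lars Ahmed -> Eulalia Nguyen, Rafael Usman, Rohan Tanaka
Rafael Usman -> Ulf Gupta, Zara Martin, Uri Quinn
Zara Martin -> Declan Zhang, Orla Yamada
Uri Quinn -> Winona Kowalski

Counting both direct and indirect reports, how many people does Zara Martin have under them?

Zara Martin directly manages Declan Zhang, Orla Yamada. Declan Zhang has no reports. Orla Yamada has no reports. So Zara Martin's organization is 2 direct reports plus everyone under them: 1 + 1 = 2.

2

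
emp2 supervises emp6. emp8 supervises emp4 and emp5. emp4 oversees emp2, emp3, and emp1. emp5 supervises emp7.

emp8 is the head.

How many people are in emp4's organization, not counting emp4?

4

emp4 directly manages emp2, emp3, emp1. Under emp2: emp6 (1). emp3 has no reports. emp1 has no reports. So emp4's organization is 3 direct reports plus everyone under them: 2 + 1 + 1 = 4.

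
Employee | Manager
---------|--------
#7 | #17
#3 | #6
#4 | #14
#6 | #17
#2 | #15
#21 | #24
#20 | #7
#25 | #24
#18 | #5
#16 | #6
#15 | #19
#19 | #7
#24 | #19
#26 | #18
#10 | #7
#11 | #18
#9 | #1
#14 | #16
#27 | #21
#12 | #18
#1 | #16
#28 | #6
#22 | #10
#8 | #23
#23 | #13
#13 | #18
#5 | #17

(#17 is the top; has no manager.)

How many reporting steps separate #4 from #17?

Chain from #4 up to #17: #4 → #14 → #16 → #6 → #17. That is 4 steps up, so #4 is 4 levels below #17.

4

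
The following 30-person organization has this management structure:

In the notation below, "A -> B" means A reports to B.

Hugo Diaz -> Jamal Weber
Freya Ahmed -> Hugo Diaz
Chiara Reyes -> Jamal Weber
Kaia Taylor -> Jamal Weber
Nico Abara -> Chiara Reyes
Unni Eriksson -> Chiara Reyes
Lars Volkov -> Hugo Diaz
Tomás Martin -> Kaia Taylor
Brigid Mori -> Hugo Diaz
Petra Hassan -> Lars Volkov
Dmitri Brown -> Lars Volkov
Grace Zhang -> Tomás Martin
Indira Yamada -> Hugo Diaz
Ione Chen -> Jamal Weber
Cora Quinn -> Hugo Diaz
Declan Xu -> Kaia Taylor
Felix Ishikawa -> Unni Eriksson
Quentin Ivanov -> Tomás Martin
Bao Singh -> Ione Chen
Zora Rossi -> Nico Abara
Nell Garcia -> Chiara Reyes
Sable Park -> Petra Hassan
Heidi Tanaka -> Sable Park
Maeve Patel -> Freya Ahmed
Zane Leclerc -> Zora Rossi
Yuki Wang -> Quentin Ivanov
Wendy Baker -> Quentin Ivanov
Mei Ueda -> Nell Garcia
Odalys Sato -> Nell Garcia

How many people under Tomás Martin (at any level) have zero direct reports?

3

The people in Tomás Martin's organization with no one reporting to them are Wendy Baker, Yuki Wang, Grace Zhang. That is 3.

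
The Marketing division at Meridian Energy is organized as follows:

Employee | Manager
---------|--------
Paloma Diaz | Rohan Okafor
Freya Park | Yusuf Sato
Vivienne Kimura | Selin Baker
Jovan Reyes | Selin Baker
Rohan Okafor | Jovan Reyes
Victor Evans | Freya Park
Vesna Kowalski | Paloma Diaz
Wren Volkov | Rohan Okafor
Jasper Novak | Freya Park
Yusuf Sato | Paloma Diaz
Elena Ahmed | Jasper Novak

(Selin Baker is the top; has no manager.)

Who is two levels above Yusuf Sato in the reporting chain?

Rohan Okafor

Yusuf Sato reports to Paloma Diaz, and Paloma Diaz reports to Rohan Okafor. So Yusuf Sato's skip-level manager is Rohan Okafor.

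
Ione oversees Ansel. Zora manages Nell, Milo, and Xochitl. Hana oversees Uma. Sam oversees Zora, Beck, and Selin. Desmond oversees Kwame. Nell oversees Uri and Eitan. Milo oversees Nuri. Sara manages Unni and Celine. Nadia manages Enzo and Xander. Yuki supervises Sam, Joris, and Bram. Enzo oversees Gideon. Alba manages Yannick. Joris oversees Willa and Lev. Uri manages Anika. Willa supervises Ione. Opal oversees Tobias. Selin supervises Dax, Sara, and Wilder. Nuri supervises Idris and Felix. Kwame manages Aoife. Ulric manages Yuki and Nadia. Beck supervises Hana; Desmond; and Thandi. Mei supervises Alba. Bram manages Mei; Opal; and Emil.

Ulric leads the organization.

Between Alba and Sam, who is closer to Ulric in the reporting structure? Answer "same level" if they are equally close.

Sam

Alba is 4 levels below Ulric; Sam is 2. Sam is higher.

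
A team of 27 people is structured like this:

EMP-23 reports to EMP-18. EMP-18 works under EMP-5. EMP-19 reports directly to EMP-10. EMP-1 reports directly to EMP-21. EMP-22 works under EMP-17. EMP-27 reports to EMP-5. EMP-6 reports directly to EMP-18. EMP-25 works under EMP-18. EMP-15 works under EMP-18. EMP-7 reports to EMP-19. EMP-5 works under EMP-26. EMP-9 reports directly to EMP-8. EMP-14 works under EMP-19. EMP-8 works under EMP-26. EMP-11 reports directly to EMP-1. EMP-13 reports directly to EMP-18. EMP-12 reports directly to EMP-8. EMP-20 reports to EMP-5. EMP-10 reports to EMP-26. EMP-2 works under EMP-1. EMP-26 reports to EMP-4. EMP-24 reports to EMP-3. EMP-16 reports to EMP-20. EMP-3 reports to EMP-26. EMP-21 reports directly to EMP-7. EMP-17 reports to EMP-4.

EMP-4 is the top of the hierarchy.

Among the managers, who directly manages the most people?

EMP-18

Direct-report counts: EMP-4 has 2; EMP-17 has 1; EMP-26 has 4; EMP-3 has 1; EMP-8 has 2; EMP-10 has 1; EMP-19 has 2; EMP-7 has 1; EMP-21 has 1; EMP-1 has 2; EMP-5 has 3; EMP-20 has 1; EMP-18 has 5. The largest is 5, held by EMP-18.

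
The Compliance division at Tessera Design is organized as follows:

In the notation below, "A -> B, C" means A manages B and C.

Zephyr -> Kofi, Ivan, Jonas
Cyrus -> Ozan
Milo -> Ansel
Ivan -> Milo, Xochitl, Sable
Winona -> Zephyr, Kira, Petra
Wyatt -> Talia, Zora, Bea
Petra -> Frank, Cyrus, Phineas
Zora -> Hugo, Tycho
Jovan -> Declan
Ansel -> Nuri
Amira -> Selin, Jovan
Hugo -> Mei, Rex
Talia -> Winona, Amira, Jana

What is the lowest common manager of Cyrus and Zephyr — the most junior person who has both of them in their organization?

Winona

Cyrus's chain of managers is Petra, Winona, Talia, Wyatt. Zephyr's chain of managers is Winona, Talia, Wyatt. The first manager that appears in both chains is Winona.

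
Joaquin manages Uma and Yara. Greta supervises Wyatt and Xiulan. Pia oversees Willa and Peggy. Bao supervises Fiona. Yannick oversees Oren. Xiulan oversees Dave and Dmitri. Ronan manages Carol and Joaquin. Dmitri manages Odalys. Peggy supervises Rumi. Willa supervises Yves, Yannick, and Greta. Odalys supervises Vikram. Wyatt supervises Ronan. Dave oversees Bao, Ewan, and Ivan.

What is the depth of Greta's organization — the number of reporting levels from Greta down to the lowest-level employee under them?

The longest chain under Greta runs Greta → Wyatt → Ronan → Joaquin → Yara, which is 4 levels below Greta.

4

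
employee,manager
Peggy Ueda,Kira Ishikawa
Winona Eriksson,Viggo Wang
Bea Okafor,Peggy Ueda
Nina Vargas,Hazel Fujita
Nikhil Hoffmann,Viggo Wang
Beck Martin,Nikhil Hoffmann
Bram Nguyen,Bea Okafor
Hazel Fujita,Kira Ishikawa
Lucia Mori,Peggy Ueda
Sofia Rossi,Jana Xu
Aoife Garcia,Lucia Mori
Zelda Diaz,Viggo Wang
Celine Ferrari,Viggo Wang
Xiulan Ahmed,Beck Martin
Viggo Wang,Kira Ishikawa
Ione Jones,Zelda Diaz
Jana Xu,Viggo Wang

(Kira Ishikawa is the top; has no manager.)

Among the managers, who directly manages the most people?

Viggo Wang

Direct-report counts: Kira Ishikawa has 3; Hazel Fujita has 1; Peggy Ueda has 2; Lucia Mori has 1; Bea Okafor has 1; Viggo Wang has 5; Zelda Diaz has 1; Jana Xu has 1; Nikhil Hoffmann has 1; Beck Martin has 1. The largest is 5, held by Viggo Wang.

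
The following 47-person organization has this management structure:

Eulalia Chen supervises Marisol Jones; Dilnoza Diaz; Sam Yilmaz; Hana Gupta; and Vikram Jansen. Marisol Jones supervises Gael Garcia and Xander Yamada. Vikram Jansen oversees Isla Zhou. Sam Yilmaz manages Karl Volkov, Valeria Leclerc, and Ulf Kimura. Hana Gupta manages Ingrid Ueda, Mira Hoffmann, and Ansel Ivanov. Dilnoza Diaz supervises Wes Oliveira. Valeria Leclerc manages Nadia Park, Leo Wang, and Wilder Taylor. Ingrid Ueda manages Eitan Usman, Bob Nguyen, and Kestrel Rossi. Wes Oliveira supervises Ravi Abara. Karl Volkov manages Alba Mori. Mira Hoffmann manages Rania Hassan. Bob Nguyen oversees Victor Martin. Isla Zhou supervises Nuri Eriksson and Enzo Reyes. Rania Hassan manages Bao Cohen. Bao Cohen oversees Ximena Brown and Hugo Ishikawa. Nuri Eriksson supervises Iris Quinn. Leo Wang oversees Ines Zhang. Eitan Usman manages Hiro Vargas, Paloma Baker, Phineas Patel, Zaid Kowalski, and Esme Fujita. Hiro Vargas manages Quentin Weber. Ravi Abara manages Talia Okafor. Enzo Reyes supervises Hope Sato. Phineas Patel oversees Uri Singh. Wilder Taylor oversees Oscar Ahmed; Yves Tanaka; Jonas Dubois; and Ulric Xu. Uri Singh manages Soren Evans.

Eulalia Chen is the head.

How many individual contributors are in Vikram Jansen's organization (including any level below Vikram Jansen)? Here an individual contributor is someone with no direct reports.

2

The people in Vikram Jansen's organization with no one reporting to them are Hope Sato, Iris Quinn. That is 2.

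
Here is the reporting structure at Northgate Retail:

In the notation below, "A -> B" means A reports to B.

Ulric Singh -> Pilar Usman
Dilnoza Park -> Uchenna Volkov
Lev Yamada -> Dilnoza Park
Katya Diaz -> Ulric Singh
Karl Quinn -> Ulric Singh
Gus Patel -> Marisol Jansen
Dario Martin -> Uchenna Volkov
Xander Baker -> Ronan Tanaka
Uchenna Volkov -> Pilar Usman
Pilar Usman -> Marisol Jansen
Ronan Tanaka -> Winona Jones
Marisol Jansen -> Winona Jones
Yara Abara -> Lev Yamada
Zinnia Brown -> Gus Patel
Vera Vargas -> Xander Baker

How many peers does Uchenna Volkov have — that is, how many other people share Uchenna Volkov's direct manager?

1

Uchenna Volkov reports to Pilar Usman. Pilar Usman's other direct reports are Ulric Singh — 1 peer.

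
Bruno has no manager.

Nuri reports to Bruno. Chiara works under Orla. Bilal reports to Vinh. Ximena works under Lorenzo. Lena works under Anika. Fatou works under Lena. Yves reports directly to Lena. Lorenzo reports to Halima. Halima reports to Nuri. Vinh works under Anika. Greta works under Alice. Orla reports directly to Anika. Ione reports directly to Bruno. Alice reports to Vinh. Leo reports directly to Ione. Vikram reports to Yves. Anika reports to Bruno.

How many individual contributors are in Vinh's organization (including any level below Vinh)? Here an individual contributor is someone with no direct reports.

The people in Vinh's organization with no one reporting to them are Bilal, Greta. That is 2.

2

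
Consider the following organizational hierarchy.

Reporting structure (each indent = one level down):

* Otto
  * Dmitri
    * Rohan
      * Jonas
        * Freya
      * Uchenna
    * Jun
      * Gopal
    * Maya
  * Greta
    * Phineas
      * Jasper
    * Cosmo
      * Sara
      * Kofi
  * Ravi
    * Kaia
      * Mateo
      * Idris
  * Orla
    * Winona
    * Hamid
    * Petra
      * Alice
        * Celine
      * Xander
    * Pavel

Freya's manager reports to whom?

Rohan

Freya reports to Jonas, and Jonas reports to Rohan. So Freya's skip-level manager is Rohan.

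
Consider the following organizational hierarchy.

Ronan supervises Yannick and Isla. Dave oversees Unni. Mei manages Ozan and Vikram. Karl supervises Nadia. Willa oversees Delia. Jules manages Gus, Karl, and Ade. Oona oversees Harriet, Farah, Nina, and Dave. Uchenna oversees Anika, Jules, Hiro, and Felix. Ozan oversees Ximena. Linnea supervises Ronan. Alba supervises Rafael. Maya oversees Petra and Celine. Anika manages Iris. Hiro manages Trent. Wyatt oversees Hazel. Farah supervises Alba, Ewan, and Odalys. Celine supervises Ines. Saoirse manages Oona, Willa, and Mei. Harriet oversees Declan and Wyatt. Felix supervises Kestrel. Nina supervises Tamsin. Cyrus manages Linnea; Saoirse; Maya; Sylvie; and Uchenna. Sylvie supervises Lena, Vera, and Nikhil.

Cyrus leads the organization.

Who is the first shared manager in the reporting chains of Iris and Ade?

Iris's chain of managers is Anika, Uchenna, Cyrus. Ade's chain of managers is Jules, Uchenna, Cyrus. The first manager that appears in both chains is Uchenna.

Uchenna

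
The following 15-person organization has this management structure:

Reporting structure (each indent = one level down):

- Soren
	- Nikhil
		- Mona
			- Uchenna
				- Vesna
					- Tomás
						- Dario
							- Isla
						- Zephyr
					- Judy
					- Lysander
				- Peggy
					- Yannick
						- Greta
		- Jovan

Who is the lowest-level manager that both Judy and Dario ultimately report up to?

Judy's chain of managers is Vesna, Uchenna, Mona, Nikhil, Soren. Dario's chain of managers is Tomás, Vesna, Uchenna, Mona, Nikhil, Soren. The first manager that appears in both chains is Vesna.

Vesna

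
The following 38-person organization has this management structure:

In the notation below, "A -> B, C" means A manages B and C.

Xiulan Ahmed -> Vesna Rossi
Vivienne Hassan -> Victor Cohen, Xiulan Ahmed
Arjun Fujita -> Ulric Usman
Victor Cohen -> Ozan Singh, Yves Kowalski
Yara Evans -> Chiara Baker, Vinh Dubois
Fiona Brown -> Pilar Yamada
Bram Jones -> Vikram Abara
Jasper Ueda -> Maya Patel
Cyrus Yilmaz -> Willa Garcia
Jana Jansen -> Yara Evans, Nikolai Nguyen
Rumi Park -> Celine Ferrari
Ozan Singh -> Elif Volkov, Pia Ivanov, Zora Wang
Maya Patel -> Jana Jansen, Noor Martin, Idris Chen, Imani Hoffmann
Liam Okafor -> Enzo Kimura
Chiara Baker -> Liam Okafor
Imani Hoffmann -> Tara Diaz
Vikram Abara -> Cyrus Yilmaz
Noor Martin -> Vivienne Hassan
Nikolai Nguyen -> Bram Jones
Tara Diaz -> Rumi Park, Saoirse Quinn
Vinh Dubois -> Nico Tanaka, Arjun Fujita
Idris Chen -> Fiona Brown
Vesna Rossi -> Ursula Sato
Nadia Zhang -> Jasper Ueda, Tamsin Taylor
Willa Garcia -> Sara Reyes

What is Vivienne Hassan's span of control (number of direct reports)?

2

Vivienne Hassan directly manages Victor Cohen, Xiulan Ahmed. That is 2 direct reports.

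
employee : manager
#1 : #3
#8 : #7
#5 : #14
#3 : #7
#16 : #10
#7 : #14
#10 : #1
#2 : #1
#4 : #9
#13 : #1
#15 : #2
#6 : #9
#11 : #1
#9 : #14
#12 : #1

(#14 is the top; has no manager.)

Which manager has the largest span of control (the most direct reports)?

Direct-report counts: #14 has 3; #9 has 2; #7 has 2; #3 has 1; #1 has 5; #10 has 1; #2 has 1. The largest is 5, held by #1.

#1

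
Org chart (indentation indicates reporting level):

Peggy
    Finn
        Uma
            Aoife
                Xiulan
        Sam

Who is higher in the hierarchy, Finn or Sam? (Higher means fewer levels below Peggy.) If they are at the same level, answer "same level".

Finn is 1 level below Peggy; Sam is 2. Finn is higher.

Finn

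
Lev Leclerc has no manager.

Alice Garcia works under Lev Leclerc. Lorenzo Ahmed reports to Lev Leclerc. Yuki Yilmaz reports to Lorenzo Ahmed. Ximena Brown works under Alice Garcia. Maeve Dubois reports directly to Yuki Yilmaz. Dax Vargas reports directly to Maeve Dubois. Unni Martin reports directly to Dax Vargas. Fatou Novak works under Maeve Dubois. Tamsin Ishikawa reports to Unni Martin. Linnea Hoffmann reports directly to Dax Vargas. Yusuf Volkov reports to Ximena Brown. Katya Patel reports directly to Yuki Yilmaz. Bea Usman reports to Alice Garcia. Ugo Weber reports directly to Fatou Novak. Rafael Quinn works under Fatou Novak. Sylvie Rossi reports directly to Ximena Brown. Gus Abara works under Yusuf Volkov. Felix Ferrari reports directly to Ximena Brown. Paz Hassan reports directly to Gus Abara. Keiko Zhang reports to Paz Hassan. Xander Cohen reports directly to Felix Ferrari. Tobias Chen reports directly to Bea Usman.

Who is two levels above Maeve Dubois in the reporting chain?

Lorenzo Ahmed

Maeve Dubois reports to Yuki Yilmaz, and Yuki Yilmaz reports to Lorenzo Ahmed. So Maeve Dubois's skip-level manager is Lorenzo Ahmed.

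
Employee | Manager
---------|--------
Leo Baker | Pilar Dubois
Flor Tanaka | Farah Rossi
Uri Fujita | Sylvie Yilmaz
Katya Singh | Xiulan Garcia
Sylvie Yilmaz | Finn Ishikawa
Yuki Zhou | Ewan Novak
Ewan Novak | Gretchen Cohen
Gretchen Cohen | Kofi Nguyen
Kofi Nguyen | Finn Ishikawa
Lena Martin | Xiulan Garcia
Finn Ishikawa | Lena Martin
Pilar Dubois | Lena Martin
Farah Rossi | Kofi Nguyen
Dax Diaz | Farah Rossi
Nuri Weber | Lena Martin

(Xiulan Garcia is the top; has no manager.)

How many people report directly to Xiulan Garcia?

Xiulan Garcia directly manages Lena Martin, Katya Singh. That is 2 direct reports.

2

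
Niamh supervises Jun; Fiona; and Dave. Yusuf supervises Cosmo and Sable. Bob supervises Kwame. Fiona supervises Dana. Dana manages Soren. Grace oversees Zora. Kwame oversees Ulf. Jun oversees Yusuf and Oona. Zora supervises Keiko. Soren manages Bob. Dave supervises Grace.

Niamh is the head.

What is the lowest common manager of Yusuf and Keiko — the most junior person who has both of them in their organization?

Yusuf's chain of managers is Jun, Niamh. Keiko's chain of managers is Zora, Grace, Dave, Niamh. The first manager that appears in both chains is Niamh.

Niamh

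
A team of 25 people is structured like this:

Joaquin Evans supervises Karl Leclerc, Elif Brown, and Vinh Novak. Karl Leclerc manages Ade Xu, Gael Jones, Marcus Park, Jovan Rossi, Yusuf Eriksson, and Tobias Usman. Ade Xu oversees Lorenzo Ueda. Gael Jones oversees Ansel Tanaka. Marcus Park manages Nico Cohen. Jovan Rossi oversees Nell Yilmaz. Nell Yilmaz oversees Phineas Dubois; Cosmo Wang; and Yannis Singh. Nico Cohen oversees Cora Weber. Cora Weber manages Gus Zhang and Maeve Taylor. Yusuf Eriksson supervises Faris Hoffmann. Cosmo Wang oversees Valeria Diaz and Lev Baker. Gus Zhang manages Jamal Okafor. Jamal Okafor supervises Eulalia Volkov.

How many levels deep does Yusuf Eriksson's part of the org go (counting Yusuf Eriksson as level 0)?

The longest chain under Yusuf Eriksson runs Yusuf Eriksson → Faris Hoffmann, which is 1 level below Yusuf Eriksson.

1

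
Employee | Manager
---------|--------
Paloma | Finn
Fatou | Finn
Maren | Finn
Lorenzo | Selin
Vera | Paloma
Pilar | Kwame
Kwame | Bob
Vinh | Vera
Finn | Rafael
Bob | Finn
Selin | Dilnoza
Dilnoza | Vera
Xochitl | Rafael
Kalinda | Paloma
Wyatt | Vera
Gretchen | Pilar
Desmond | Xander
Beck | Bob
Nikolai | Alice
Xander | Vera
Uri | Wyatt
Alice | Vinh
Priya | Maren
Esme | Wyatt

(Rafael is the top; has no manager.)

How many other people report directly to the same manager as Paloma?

3

Paloma reports to Finn. Finn's other direct reports are Bob, Maren, Fatou — 3 peers.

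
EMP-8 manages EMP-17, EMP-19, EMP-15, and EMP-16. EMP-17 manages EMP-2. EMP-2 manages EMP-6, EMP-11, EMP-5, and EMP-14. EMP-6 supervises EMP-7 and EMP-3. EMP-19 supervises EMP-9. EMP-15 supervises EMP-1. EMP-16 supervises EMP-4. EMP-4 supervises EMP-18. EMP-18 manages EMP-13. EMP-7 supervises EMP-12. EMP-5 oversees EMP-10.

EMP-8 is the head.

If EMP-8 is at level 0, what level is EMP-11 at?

3

Chain from EMP-11 up to EMP-8: EMP-11 → EMP-2 → EMP-17 → EMP-8. That is 3 steps up, so EMP-11 is 3 levels below EMP-8.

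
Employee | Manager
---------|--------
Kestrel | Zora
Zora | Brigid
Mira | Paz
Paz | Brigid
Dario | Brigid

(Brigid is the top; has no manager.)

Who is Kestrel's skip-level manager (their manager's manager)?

Brigid

Kestrel reports to Zora, and Zora reports to Brigid. So Kestrel's skip-level manager is Brigid.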